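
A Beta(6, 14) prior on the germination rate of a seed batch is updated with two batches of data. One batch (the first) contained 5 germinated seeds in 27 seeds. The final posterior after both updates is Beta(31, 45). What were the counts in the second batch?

20 germinated seeds and 9 non-germinating seeds

Sequential conjugate updates are equivalent to a single update on the pooled data, so total successes = posterior α − prior α and total failures = posterior β − prior β.
Total across both batches: 31−6=25 germinated seeds, 45−14=31 non-germinating seeds.
Subtract the first batch: 25−5=20 germinated seeds and 31−22=9 non-germinating seeds.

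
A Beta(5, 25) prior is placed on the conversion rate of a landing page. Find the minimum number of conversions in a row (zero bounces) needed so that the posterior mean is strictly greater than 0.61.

k = 35

After k conversions and 0 bounces the posterior is Beta(5+k, 25), with mean (5+k)/(5+25+k).
Set (5+k)/(30+k) > 0.61 and solve: k > (0.61·30 − 5)/(1 − 0.61) = 34.103.
The smallest integer exceeding 34.103 is 35.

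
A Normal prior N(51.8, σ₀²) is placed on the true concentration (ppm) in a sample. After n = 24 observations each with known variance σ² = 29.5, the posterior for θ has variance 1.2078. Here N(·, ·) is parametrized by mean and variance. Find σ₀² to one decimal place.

Posterior precision equals prior precision plus data precision: 1/σ_n² = 1/σ₀² + n/σ².
So 1/σ₀² = 1/1.2078 − 24/29.5 = 0.827952 − 0.813559 = 0.014393.
Hence σ₀² = 1/0.014393 ≈ 69.5.

σ₀² = 69.5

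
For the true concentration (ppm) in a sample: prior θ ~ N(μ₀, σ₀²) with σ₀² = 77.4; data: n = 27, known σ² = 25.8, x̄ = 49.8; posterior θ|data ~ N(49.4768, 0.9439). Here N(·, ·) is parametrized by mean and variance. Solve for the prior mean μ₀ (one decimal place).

μ₀ = 23.3

The posterior mean is a precision-weighted average: μ_n = (τ₀μ₀ + τ_data·x̄)/(τ₀+τ_data), with τ₀=1/σ₀² and τ_data=n/σ².
Here τ₀ = 1/77.4 = 0.012920 and τ_data = 27/25.8 = 1.046512, so τ_n = 1.059432.
Rearranging for μ₀: μ₀ = (μ_n·τ_n − τ_data·x̄)/τ₀ = (49.4768·1.059432 − 1.046512·49.8) / 0.012920 = 0.301008/0.012920 ≈ 23.3.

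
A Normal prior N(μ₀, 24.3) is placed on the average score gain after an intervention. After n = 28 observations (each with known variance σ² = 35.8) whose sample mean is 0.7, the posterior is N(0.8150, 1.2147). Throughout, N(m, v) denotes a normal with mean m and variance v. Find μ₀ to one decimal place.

The posterior mean is a precision-weighted average: μ_n = (τ₀μ₀ + τ_data·x̄)/(τ₀+τ_data), with τ₀=1/σ₀² and τ_data=n/σ².
Here τ₀ = 1/24.3 = 0.041152 and τ_data = 28/35.8 = 0.782123, so τ_n = 0.823275.
Rearranging for μ₀: μ₀ = (μ_n·τ_n − τ_data·x̄)/τ₀ = (0.8150·0.823275 − 0.782123·0.7) / 0.041152 = 0.123483/0.041152 ≈ 3.0.

μ₀ = 3.0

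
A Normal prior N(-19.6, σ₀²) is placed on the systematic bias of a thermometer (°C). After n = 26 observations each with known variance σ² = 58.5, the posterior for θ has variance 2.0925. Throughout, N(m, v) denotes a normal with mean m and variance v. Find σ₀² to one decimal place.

σ₀² = 29.9

For the Normal–Normal model with known σ², precisions add: τ_n = τ₀ + n/σ².
So 1/σ₀² = 1/2.0925 − 26/58.5 = 0.477897 − 0.444444 = 0.033453.
Hence σ₀² = 1/0.033453 ≈ 29.9.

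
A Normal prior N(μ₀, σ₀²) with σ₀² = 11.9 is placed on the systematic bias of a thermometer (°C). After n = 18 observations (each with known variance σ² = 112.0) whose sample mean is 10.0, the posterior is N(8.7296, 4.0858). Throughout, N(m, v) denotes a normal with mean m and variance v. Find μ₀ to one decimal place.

μ₀ = 6.3

With known observation variance, the Normal–Normal posterior has precision τ_n = τ₀ + n/σ² and mean μ_n = (τ₀μ₀ + (n/σ²)x̄)/τ_n.
Here τ₀ = 1/11.9 = 0.084034 and τ_data = 18/112.0 = 0.160714, so τ_n = 0.244748.
Rearranging for μ₀: μ₀ = (μ_n·τ_n − τ_data·x̄)/τ₀ = (8.7296·0.244748 − 0.160714·10.0) / 0.084034 = 0.529412/0.084034 ≈ 6.3.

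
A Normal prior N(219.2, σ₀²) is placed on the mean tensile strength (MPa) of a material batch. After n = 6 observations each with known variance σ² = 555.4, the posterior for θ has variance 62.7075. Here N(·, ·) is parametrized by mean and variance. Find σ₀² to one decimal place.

Posterior precision equals prior precision plus data precision: 1/σ_n² = 1/σ₀² + n/σ².
So 1/σ₀² = 1/62.7075 − 6/555.4 = 0.015947 − 0.010803 = 0.005144.
Hence σ₀² = 1/0.005144 ≈ 194.4.

σ₀² = 194.4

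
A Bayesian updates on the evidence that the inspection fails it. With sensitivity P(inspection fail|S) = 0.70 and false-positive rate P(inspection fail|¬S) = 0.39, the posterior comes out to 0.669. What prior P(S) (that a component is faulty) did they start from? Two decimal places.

P(S) = 0.53

In odds form, posterior odds = prior odds × likelihood ratio, so prior odds = posterior odds ÷ LR.
Posterior odds = 0.669/(1−0.669) = 2.0211. LR = 0.70/0.39 = 1.7949.
Prior odds = 2.0211/1.7949 = 1.1260, so P(S) = 1.1260/(1+1.1260) ≈ 0.53.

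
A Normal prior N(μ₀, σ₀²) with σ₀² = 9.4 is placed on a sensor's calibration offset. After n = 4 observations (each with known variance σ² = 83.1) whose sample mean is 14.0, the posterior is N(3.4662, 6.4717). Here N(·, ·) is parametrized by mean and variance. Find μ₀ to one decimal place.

μ₀ = -1.3

With known observation variance, the Normal–Normal posterior has precision τ_n = τ₀ + n/σ² and mean μ_n = (τ₀μ₀ + (n/σ²)x̄)/τ_n.
Here τ₀ = 1/9.4 = 0.106383 and τ_data = 4/83.1 = 0.048135, so τ_n = 0.154518.
Rearranging for μ₀: μ₀ = (μ_n·τ_n − τ_data·x̄)/τ₀ = (3.4662·0.154518 − 0.048135·14.0) / 0.106383 = -0.138300/0.106383 ≈ -1.3.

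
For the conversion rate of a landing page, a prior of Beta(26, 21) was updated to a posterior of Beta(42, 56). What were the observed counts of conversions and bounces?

Beta is conjugate to the binomial likelihood: posterior = Beta(a+s, b+f).
So s = 42 − 26 = 16 and f = 56 − 21 = 35.

16 conversions and 35 bounces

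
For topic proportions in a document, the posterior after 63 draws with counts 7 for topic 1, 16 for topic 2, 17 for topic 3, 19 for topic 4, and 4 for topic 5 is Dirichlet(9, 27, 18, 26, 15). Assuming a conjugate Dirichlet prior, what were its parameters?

For a Dirichlet(α) prior with multinomial counts c, the posterior is Dirichlet(α + c) componentwise.
Subtract each count from the matching posterior parameter: 9−7=2, 27−16=11, 18−17=1, 26−19=7, 15−4=11.

Dirichlet(2, 11, 1, 7, 11)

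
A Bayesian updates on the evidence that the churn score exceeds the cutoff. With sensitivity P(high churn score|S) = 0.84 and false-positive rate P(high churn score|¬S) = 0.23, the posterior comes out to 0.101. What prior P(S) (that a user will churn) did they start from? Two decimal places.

P(S) = 0.03

In odds form, posterior odds = prior odds × likelihood ratio, so prior odds = posterior odds ÷ LR.
Posterior odds = 0.101/(1−0.101) = 0.1123. LR = 0.84/0.23 = 3.6522.
Prior odds = 0.1123/3.6522 = 0.0307, so P(S) = 0.0307/(1+0.0307) ≈ 0.03.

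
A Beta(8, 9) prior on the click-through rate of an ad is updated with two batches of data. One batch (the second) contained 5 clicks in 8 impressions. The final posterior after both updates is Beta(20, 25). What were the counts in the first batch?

7 clicks and 13 non-clicks

Because Beta–binomial updating is additive in the counts, the combined data contributed (α_post−α_prior, β_post−β_prior) successes and failures.
Total across both batches: 20−8=12 clicks, 25−9=16 non-clicks.
Subtract the second batch: 12−5=7 clicks and 16−3=13 non-clicks.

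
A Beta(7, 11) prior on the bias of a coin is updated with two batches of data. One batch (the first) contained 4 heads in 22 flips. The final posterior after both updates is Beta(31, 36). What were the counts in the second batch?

Because Beta–binomial updating is additive in the counts, the combined data contributed (α_post−α_prior, β_post−β_prior) successes and failures.
Total across both batches: 31−7=24 heads, 36−11=25 tails.
Subtract the first batch: 24−4=20 heads and 25−18=7 tails.

20 heads and 7 tails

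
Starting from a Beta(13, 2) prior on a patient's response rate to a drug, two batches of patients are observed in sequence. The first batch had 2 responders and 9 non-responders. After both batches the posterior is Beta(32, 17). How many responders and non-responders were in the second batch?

Sequential conjugate updates are equivalent to a single update on the pooled data, so total successes = posterior α − prior α and total failures = posterior β − prior β.
Total across both batches: 32−13=19 responders, 17−2=15 non-responders.
Subtract the first batch: 19−2=17 responders and 15−9=6 non-responders.

17 responders and 6 non-responders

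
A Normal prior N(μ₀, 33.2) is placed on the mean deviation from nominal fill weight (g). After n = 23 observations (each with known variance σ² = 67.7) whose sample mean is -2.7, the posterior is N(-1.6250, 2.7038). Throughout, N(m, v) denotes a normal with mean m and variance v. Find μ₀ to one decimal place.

μ₀ = 10.5

The posterior mean is a precision-weighted average: μ_n = (τ₀μ₀ + τ_data·x̄)/(τ₀+τ_data), with τ₀=1/σ₀² and τ_data=n/σ².
Here τ₀ = 1/33.2 = 0.030120 and τ_data = 23/67.7 = 0.339734, so τ_n = 0.369854.
Rearranging for μ₀: μ₀ = (μ_n·τ_n − τ_data·x̄)/τ₀ = (-1.6250·0.369854 − 0.339734·-2.7) / 0.030120 = 0.316269/0.030120 ≈ 10.5.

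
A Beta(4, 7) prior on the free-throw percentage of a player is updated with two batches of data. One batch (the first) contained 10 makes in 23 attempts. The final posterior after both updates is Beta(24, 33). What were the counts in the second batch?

Sequential conjugate updates are equivalent to a single update on the pooled data, so total successes = posterior α − prior α and total failures = posterior β − prior β.
Total across both batches: 24−4=20 makes, 33−7=26 misses.
Subtract the first batch: 20−10=10 makes and 26−13=13 misses.

10 makes and 13 misses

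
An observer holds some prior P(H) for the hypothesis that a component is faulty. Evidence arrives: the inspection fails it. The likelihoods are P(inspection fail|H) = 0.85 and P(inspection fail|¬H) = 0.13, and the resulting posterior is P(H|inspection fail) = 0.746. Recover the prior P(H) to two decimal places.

Bayes' rule in odds form gives O(H|E) = O(H)·[P(E|H)/P(E|¬H)], hence O(H) = O(H|E)/LR.
Posterior odds = 0.746/(1−0.746) = 2.9370. LR = 0.85/0.13 = 6.5385.
Prior odds = 2.9370/6.5385 = 0.4492, so P(H) = 0.4492/(1+0.4492) ≈ 0.31.

P(H) = 0.31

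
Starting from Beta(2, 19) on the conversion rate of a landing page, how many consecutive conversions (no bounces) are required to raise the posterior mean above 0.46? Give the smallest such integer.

After k conversions and 0 bounces the posterior is Beta(2+k, 19), with mean (2+k)/(2+19+k).
Set (2+k)/(21+k) > 0.46 and solve: k > (0.46·21 − 2)/(1 − 0.46) = 14.185.
The smallest integer exceeding 14.185 is 15.

k = 15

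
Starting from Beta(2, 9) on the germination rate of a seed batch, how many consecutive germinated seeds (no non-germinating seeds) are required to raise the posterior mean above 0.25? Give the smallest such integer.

After k germinated seeds and 0 non-germinating seeds the posterior is Beta(2+k, 9), with mean (2+k)/(2+9+k).
Set (2+k)/(11+k) > 0.25 and solve: k > (0.25·11 − 2)/(1 − 0.25) = 1.000.
The smallest integer exceeding 1.000 is 2, and checking k=2: (4)/(13) = 0.3077 > 0.25.

k = 2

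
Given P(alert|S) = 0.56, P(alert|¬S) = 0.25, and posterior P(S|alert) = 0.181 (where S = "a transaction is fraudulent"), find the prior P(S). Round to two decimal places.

P(S) = 0.09

In odds form, posterior odds = prior odds × likelihood ratio, so prior odds = posterior odds ÷ LR.
Posterior odds = 0.181/(1−0.181) = 0.2210. LR = 0.56/0.25 = 2.2400.
Prior odds = 0.2210/2.2400 = 0.0987, so P(S) = 0.0987/(1+0.0987) ≈ 0.09.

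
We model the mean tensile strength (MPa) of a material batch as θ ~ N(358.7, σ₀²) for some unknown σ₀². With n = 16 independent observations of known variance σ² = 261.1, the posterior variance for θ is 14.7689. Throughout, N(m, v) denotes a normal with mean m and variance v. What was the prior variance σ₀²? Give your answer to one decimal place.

For the Normal–Normal model with known σ², precisions add: τ_n = τ₀ + n/σ².
So 1/σ₀² = 1/14.7689 − 16/261.1 = 0.067710 − 0.061279 = 0.006431.
Hence σ₀² = 1/0.006431 ≈ 155.5.

σ₀² = 155.5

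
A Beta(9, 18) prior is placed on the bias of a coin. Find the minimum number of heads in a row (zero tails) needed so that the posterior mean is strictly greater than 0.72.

After k heads and 0 tails the posterior is Beta(9+k, 18), with mean (9+k)/(9+18+k).
Set (9+k)/(27+k) > 0.72 and solve: k > (0.72·27 − 9)/(1 − 0.72) = 37.286.
The smallest integer exceeding 37.286 is 38, and checking k=38: (47)/(65) = 0.7231 > 0.72.

k = 38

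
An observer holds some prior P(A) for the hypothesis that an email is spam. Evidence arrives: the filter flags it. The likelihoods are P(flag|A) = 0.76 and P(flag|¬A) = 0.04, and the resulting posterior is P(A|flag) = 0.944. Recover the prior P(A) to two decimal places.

P(A) = 0.47

Bayes' rule in odds form gives O(A|E) = O(A)·[P(E|A)/P(E|¬A)], hence O(A) = O(A|E)/LR.
Posterior odds = 0.944/(1−0.944) = 16.8571. LR = 0.76/0.04 = 19.0000.
Prior odds = 16.8571/19.0000 = 0.8872, so P(A) = 0.8872/(1+0.8872) ≈ 0.47.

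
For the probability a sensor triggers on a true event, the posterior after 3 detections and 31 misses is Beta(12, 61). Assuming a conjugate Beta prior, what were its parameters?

Beta is conjugate to the binomial likelihood: posterior = Beta(α+s, β+f).
So α = 12 − 3 = 9 and β = 61 − 31 = 30.

Beta(9, 30)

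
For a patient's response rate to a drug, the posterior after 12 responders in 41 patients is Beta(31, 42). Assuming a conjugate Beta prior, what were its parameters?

Under Beta–binomial conjugacy the posterior parameters are (α+s, β+f).
So α = 31 − 12 = 19 and β = 42 − 29 = 13.

Beta(19, 13)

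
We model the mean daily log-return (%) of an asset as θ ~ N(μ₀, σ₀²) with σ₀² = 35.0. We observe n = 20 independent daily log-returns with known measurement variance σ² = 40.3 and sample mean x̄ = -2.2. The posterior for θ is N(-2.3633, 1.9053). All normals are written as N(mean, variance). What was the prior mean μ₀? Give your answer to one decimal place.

With known observation variance, the Normal–Normal posterior has precision τ_n = τ₀ + n/σ² and mean μ_n = (τ₀μ₀ + (n/σ²)x̄)/τ_n.
Here τ₀ = 1/35.0 = 0.028571 and τ_data = 20/40.3 = 0.496278, so τ_n = 0.524849.
Rearranging for μ₀: μ₀ = (μ_n·τ_n − τ_data·x̄)/τ₀ = (-2.3633·0.524849 − 0.496278·-2.2) / 0.028571 = -0.148564/0.028571 ≈ -5.2.

μ₀ = -5.2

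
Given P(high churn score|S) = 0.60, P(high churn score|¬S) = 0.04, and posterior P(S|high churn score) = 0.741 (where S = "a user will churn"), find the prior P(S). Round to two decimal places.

P(S) = 0.16

Bayes' rule in odds form gives O(S|E) = O(S)·[P(E|S)/P(E|¬S)], hence O(S) = O(S|E)/LR.
Posterior odds = 0.741/(1−0.741) = 2.8610. LR = 0.60/0.04 = 15.0000.
Prior odds = 2.8610/15.0000 = 0.1907, so P(S) = 0.1907/(1+0.1907) ≈ 0.16.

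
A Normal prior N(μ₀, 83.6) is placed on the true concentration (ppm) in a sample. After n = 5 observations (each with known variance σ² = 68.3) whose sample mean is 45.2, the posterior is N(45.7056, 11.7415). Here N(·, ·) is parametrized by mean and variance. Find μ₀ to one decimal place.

μ₀ = 48.8

With known observation variance, the Normal–Normal posterior has precision τ_n = τ₀ + n/σ² and mean μ_n = (τ₀μ₀ + (n/σ²)x̄)/τ_n.
Here τ₀ = 1/83.6 = 0.011962 and τ_data = 5/68.3 = 0.073206, so τ_n = 0.085168.
Rearranging for μ₀: μ₀ = (μ_n·τ_n − τ_data·x̄)/τ₀ = (45.7056·0.085168 − 0.073206·45.2) / 0.011962 = 0.583743/0.011962 ≈ 48.8.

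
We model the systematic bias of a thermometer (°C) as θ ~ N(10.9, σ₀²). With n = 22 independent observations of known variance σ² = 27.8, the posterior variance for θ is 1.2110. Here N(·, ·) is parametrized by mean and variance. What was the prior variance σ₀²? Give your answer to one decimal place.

Posterior precision equals prior precision plus data precision: 1/σ_n² = 1/σ₀² + n/σ².
So 1/σ₀² = 1/1.2110 − 22/27.8 = 0.825764 − 0.791367 = 0.034397.
Hence σ₀² = 1/0.034397 ≈ 29.1.

σ₀² = 29.1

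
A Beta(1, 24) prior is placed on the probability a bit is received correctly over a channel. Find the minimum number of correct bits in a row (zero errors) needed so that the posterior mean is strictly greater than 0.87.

After k correct bits and 0 errors the posterior is Beta(1+k, 24), with mean (1+k)/(1+24+k).
Set (1+k)/(25+k) > 0.87 and solve: k > (0.87·25 − 1)/(1 − 0.87) = 159.615.
The smallest integer exceeding 159.615 is 160.

k = 160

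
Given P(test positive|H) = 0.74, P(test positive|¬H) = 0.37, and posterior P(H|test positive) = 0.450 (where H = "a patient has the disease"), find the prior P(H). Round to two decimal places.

Bayes' rule in odds form gives O(H|E) = O(H)·[P(E|H)/P(E|¬H)], hence O(H) = O(H|E)/LR.
Posterior odds = 0.450/(1−0.450) = 0.8182. LR = 0.74/0.37 = 2.0000.
Prior odds = 0.8182/2.0000 = 0.4091, so P(H) = 0.4091/(1+0.4091) ≈ 0.29.

P(H) = 0.29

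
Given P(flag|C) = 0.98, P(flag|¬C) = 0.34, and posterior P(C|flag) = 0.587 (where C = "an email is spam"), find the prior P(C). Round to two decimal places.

In odds form, posterior odds = prior odds × likelihood ratio, so prior odds = posterior odds ÷ LR.
Posterior odds = 0.587/(1−0.587) = 1.4213. LR = 0.98/0.34 = 2.8824.
Prior odds = 1.4213/2.8824 = 0.4931, so P(C) = 0.4931/(1+0.4931) ≈ 0.33.

P(C) = 0.33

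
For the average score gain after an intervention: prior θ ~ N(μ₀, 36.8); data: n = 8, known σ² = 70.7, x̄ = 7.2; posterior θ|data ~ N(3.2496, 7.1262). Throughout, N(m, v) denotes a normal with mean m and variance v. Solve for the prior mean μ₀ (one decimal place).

The posterior mean is a precision-weighted average: μ_n = (τ₀μ₀ + τ_data·x̄)/(τ₀+τ_data), with τ₀=1/σ₀² and τ_data=n/σ².
Here τ₀ = 1/36.8 = 0.027174 and τ_data = 8/70.7 = 0.113154, so τ_n = 0.140328.
Rearranging for μ₀: μ₀ = (μ_n·τ_n − τ_data·x̄)/τ₀ = (3.2496·0.140328 − 0.113154·7.2) / 0.027174 = -0.358699/0.027174 ≈ -13.2.

μ₀ = -13.2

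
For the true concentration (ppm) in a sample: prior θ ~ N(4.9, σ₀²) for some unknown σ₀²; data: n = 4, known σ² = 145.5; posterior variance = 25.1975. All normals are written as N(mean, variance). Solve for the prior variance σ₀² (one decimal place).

σ₀² = 82.0

For the Normal–Normal model with known σ², precisions add: τ_n = τ₀ + n/σ².
So 1/σ₀² = 1/25.1975 − 4/145.5 = 0.039686 − 0.027491 = 0.012195.
Hence σ₀² = 1/0.012195 ≈ 82.0.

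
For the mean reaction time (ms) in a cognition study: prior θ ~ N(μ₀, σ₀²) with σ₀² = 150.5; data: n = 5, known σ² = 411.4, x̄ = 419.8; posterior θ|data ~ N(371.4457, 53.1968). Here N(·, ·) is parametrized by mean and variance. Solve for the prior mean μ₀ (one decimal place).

The posterior mean is a precision-weighted average: μ_n = (τ₀μ₀ + τ_data·x̄)/(τ₀+τ_data), with τ₀=1/σ₀² and τ_data=n/σ².
Here τ₀ = 1/150.5 = 0.006645 and τ_data = 5/411.4 = 0.012154, so τ_n = 0.018799.
Rearranging for μ₀: μ₀ = (μ_n·τ_n − τ_data·x̄)/τ₀ = (371.4457·0.018799 − 0.012154·419.8) / 0.006645 = 1.880559/0.006645 ≈ 283.0.

μ₀ = 283.0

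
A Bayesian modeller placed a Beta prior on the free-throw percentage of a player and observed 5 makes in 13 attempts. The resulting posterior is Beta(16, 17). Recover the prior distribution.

A Beta(a, b) prior with s successes and f failures in binomial data gives a Beta(a+s, b+f) posterior.
So a = 16 − 5 = 11 and b = 17 − 8 = 9.

Beta(11, 9)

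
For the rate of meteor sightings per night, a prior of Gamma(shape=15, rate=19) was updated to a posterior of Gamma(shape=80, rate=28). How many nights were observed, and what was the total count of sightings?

n = 9 nights with total 65 sightings

Gamma–Poisson conjugacy: posterior shape = α + Σxᵢ, posterior rate = β + n.
Matching: Σxᵢ = 80 − 15 = 65 and n = 28 − 19 = 9.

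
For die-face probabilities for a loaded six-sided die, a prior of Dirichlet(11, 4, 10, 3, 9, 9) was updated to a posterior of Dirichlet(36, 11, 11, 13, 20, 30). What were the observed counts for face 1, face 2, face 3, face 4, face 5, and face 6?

counts (25, 7, 1, 10, 11, 21)

For a Dirichlet(α) prior with multinomial counts c, the posterior is Dirichlet(α + c) componentwise.
Counts are posterior − prior componentwise: 36−11=25, 11−4=7, 11−10=1, 13−3=10, 20−9=11, 30−9=21.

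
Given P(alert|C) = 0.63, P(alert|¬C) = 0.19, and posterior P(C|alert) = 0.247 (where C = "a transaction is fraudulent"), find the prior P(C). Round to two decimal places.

P(C) = 0.09

Bayes' rule in odds form gives O(C|E) = O(C)·[P(E|C)/P(E|¬C)], hence O(C) = O(C|E)/LR.
Posterior odds = 0.247/(1−0.247) = 0.3280. LR = 0.63/0.19 = 3.3158.
Prior odds = 0.3280/3.3158 = 0.0989, so P(C) = 0.0989/(1+0.0989) ≈ 0.09.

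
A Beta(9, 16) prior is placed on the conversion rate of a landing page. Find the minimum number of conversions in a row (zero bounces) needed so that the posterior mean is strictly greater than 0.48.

k = 6

After k conversions and 0 bounces the posterior is Beta(9+k, 16), with mean (9+k)/(9+16+k).
Set (9+k)/(25+k) > 0.48 and solve: k > (0.48·25 − 9)/(1 − 0.48) = 5.769.
The smallest integer exceeding 5.769 is 6.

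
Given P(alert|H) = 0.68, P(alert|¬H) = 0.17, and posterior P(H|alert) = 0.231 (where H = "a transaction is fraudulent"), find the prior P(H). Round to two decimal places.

P(H) = 0.07

Bayes' rule in odds form gives O(H|E) = O(H)·[P(E|H)/P(E|¬H)], hence O(H) = O(H|E)/LR.
Posterior odds = 0.231/(1−0.231) = 0.3004. LR = 0.68/0.17 = 4.0000.
Prior odds = 0.3004/4.0000 = 0.0751, so P(H) = 0.0751/(1+0.0751) ≈ 0.07.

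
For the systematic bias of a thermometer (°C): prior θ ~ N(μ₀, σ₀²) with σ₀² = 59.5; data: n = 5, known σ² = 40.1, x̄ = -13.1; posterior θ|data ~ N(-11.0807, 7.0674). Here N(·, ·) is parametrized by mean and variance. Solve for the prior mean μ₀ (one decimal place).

The posterior mean is a precision-weighted average: μ_n = (τ₀μ₀ + τ_data·x̄)/(τ₀+τ_data), with τ₀=1/σ₀² and τ_data=n/σ².
Here τ₀ = 1/59.5 = 0.016807 and τ_data = 5/40.1 = 0.124688, so τ_n = 0.141495.
Rearranging for μ₀: μ₀ = (μ_n·τ_n − τ_data·x̄)/τ₀ = (-11.0807·0.141495 − 0.124688·-13.1) / 0.016807 = 0.065549/0.016807 ≈ 3.9.

μ₀ = 3.9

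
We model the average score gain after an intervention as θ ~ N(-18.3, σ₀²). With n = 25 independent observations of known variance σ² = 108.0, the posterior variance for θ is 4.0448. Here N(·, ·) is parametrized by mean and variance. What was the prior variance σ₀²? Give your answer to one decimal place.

For the Normal–Normal model with known σ², precisions add: τ_n = τ₀ + n/σ².
So 1/σ₀² = 1/4.0448 − 25/108.0 = 0.247231 − 0.231481 = 0.015750.
Hence σ₀² = 1/0.015750 ≈ 63.5.

σ₀² = 63.5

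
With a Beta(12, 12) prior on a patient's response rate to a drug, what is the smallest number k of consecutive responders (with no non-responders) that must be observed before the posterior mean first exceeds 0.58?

After k responders and 0 non-responders the posterior is Beta(12+k, 12), with mean (12+k)/(12+12+k).
Set (12+k)/(24+k) > 0.58 and solve: k > (0.58·24 − 12)/(1 − 0.58) = 4.571.
The smallest integer exceeding 4.571 is 5, and checking k=5: (17)/(29) = 0.5862 > 0.58.

k = 5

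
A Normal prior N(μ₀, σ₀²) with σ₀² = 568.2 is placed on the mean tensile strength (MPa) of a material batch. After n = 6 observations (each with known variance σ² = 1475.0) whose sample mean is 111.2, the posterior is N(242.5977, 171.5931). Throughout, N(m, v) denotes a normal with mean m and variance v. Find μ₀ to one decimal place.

With known observation variance, the Normal–Normal posterior has precision τ_n = τ₀ + n/σ² and mean μ_n = (τ₀μ₀ + (n/σ²)x̄)/τ_n.
Here τ₀ = 1/568.2 = 0.001760 and τ_data = 6/1475.0 = 0.004068, so τ_n = 0.005828.
Rearranging for μ₀: μ₀ = (μ_n·τ_n − τ_data·x̄)/τ₀ = (242.5977·0.005828 − 0.004068·111.2) / 0.001760 = 0.961498/0.001760 ≈ 546.3.

μ₀ = 546.3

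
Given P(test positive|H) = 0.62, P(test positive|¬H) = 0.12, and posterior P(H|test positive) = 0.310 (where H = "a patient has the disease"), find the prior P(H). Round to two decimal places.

In odds form, posterior odds = prior odds × likelihood ratio, so prior odds = posterior odds ÷ LR.
Posterior odds = 0.310/(1−0.310) = 0.4493. LR = 0.62/0.12 = 5.1667.
Prior odds = 0.4493/5.1667 = 0.0870, so P(H) = 0.0870/(1+0.0870) ≈ 0.08.

P(H) = 0.08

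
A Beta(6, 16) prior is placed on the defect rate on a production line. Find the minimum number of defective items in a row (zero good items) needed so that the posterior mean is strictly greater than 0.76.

After k defective items and 0 good items the posterior is Beta(6+k, 16), with mean (6+k)/(6+16+k).
Set (6+k)/(22+k) > 0.76 and solve: k > (0.76·22 − 6)/(1 − 0.76) = 44.667.
The smallest integer exceeding 44.667 is 45, and checking k=45: (51)/(67) = 0.7612 > 0.76.

k = 45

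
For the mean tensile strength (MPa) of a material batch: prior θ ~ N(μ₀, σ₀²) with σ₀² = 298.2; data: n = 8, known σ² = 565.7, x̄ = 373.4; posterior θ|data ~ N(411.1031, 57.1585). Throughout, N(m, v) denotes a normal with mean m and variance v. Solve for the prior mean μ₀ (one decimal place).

μ₀ = 570.1

The posterior mean is a precision-weighted average: μ_n = (τ₀μ₀ + τ_data·x̄)/(τ₀+τ_data), with τ₀=1/σ₀² and τ_data=n/σ².
Here τ₀ = 1/298.2 = 0.003353 and τ_data = 8/565.7 = 0.014142, so τ_n = 0.017495.
Rearranging for μ₀: μ₀ = (μ_n·τ_n − τ_data·x̄)/τ₀ = (411.1031·0.017495 − 0.014142·373.4) / 0.003353 = 1.911626/0.003353 ≈ 570.1.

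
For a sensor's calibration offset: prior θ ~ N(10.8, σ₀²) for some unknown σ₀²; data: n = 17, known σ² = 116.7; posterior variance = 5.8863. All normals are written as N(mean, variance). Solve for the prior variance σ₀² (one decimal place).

For the Normal–Normal model with known σ², precisions add: τ_n = τ₀ + n/σ².
So 1/σ₀² = 1/5.8863 − 17/116.7 = 0.169886 − 0.145673 = 0.024213.
Hence σ₀² = 1/0.024213 ≈ 41.3.

σ₀² = 41.3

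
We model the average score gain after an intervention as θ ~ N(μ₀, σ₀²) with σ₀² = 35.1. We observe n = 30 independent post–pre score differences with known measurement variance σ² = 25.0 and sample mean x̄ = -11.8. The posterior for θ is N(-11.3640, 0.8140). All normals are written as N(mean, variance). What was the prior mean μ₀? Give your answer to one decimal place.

The posterior mean is a precision-weighted average: μ_n = (τ₀μ₀ + τ_data·x̄)/(τ₀+τ_data), with τ₀=1/σ₀² and τ_data=n/σ².
Here τ₀ = 1/35.1 = 0.028490 and τ_data = 30/25.0 = 1.200000, so τ_n = 1.228490.
Rearranging for μ₀: μ₀ = (μ_n·τ_n − τ_data·x̄)/τ₀ = (-11.3640·1.228490 − 1.200000·-11.8) / 0.028490 = 0.199440/0.028490 ≈ 7.0.

μ₀ = 7.0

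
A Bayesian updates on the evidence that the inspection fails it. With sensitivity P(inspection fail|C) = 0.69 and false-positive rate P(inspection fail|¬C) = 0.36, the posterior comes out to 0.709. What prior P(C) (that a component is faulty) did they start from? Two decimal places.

P(C) = 0.56

Bayes' rule in odds form gives O(C|E) = O(C)·[P(E|C)/P(E|¬C)], hence O(C) = O(C|E)/LR.
Posterior odds = 0.709/(1−0.709) = 2.4364. LR = 0.69/0.36 = 1.9167.
Prior odds = 2.4364/1.9167 = 1.2711, so P(C) = 1.2711/(1+1.2711) ≈ 0.56.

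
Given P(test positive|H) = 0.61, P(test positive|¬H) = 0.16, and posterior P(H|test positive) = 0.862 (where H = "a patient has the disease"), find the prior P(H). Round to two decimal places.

P(H) = 0.62

In odds form, posterior odds = prior odds × likelihood ratio, so prior odds = posterior odds ÷ LR.
Posterior odds = 0.862/(1−0.862) = 6.2464. LR = 0.61/0.16 = 3.8125.
Prior odds = 6.2464/3.8125 = 1.6384, so P(H) = 1.6384/(1+1.6384) ≈ 0.62.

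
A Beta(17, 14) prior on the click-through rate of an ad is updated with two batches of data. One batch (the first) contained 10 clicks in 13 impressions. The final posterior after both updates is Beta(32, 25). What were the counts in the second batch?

Because Beta–binomial updating is additive in the counts, the combined data contributed (α_post−α_prior, β_post−β_prior) successes and failures.
Total across both batches: 32−17=15 clicks, 25−14=11 non-clicks.
Subtract the first batch: 15−10=5 clicks and 11−3=8 non-clicks.

5 clicks and 8 non-clicks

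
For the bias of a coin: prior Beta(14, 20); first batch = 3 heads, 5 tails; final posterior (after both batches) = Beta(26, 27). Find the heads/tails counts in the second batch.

9 heads and 2 tails

Because Beta–binomial updating is additive in the counts, the combined data contributed (α_post−α_prior, β_post−β_prior) successes and failures.
Total across both batches: 26−14=12 heads, 27−20=7 tails.
Subtract the first batch: 12−3=9 heads and 7−5=2 tails.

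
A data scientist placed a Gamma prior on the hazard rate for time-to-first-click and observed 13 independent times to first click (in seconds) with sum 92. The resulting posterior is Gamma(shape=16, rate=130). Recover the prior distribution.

Gamma(shape=3, rate=38)

For an exponential likelihood with a Gamma(α, β) prior on the rate, n observations with total T give posterior Gamma(α+n, β+T).
So α = 16 − 13 = 3 and β = 130 − 92 = 38.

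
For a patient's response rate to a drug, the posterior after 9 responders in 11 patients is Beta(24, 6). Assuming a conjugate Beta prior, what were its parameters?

A Beta(a, b) prior with s successes and f failures in binomial data gives a Beta(a+s, b+f) posterior.
Subtract the data counts: 24−9=15, 6−2=4.

Beta(15, 4)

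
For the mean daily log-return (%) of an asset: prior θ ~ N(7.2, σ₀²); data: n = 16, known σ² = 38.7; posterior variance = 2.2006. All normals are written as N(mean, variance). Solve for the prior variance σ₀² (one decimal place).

For the Normal–Normal model with known σ², precisions add: τ_n = τ₀ + n/σ².
So 1/σ₀² = 1/2.2006 − 16/38.7 = 0.454422 − 0.413437 = 0.040985.
Hence σ₀² = 1/0.040985 ≈ 24.4.

σ₀² = 24.4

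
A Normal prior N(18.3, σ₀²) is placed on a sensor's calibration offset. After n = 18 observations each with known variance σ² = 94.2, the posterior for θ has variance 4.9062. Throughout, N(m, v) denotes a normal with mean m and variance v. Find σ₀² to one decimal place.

σ₀² = 78.5

For the Normal–Normal model with known σ², precisions add: τ_n = τ₀ + n/σ².
So 1/σ₀² = 1/4.9062 − 18/94.2 = 0.203824 − 0.191083 = 0.012741.
Hence σ₀² = 1/0.012741 ≈ 78.5.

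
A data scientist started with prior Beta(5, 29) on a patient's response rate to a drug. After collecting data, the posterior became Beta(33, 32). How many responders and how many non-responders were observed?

A Beta(α, β) prior with s successes and f failures in binomial data gives a Beta(α+s, β+f) posterior.
Match parameters: s=33−5=28, f=32−29=3.

28 responders and 3 non-responders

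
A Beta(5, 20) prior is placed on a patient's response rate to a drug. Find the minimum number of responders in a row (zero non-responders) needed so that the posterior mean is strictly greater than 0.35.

k = 6

After k responders and 0 non-responders the posterior is Beta(5+k, 20), with mean (5+k)/(5+20+k).
Set (5+k)/(25+k) > 0.35 and solve: k > (0.35·25 − 5)/(1 − 0.35) = 5.769.
The smallest integer exceeding 5.769 is 6.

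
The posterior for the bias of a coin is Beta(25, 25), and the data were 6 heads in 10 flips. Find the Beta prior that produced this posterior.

Beta is conjugate to the binomial likelihood: posterior = Beta(α+s, β+f).
Subtract the data counts: 25−6=19, 25−4=21.

Beta(19, 21)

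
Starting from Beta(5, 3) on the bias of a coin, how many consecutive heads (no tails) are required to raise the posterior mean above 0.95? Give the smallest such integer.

After k heads and 0 tails the posterior is Beta(5+k, 3), with mean (5+k)/(5+3+k).
Set (5+k)/(8+k) > 0.95 and solve: k > (0.95·8 − 5)/(1 − 0.95) = 52.000.
The smallest integer exceeding 52.000 is 53.

k = 53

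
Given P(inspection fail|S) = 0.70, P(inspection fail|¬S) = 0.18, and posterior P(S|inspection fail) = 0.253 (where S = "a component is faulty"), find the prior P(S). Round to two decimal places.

P(S) = 0.08

In odds form, posterior odds = prior odds × likelihood ratio, so prior odds = posterior odds ÷ LR.
Posterior odds = 0.253/(1−0.253) = 0.3387. LR = 0.70/0.18 = 3.8889.
Prior odds = 0.3387/3.8889 = 0.0871, so P(S) = 0.0871/(1+0.0871) ≈ 0.08.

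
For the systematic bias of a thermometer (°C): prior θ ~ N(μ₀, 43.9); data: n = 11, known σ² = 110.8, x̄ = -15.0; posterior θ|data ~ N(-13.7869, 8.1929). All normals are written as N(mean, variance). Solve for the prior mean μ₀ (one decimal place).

With known observation variance, the Normal–Normal posterior has precision τ_n = τ₀ + n/σ² and mean μ_n = (τ₀μ₀ + (n/σ²)x̄)/τ_n.
Here τ₀ = 1/43.9 = 0.022779 and τ_data = 11/110.8 = 0.099278, so τ_n = 0.122057.
Rearranging for μ₀: μ₀ = (μ_n·τ_n − τ_data·x̄)/τ₀ = (-13.7869·0.122057 − 0.099278·-15.0) / 0.022779 = -0.193618/0.022779 ≈ -8.5.

μ₀ = -8.5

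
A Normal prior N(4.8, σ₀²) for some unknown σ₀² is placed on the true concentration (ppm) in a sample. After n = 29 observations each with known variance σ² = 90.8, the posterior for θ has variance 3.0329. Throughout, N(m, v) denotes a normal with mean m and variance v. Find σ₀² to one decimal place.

σ₀² = 96.8

Posterior precision equals prior precision plus data precision: 1/σ_n² = 1/σ₀² + n/σ².
So 1/σ₀² = 1/3.0329 − 29/90.8 = 0.329717 − 0.319383 = 0.010334.
Hence σ₀² = 1/0.010334 ≈ 96.8.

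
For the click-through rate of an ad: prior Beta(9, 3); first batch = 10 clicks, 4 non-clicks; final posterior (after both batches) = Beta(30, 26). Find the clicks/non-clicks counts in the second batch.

11 clicks and 19 non-clicks

Sequential conjugate updates are equivalent to a single update on the pooled data, so total successes = posterior α − prior α and total failures = posterior β − prior β.
Total across both batches: 30−9=21 clicks, 26−3=23 non-clicks.
Subtract the first batch: 21−10=11 clicks and 23−4=19 non-clicks.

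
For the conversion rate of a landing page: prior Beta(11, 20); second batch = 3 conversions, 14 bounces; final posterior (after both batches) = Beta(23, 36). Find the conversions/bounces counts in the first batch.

Because Beta–binomial updating is additive in the counts, the combined data contributed (α_post−α_prior, β_post−β_prior) successes and failures.
Total across both batches: 23−11=12 conversions, 36−20=16 bounces.
Subtract the second batch: 12−3=9 conversions and 16−14=2 bounces.

9 conversions and 2 bounces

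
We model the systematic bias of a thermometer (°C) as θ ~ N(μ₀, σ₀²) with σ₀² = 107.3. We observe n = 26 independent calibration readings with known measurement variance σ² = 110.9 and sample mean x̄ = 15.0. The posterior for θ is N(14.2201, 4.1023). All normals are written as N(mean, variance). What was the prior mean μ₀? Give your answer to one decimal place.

With known observation variance, the Normal–Normal posterior has precision τ_n = τ₀ + n/σ² and mean μ_n = (τ₀μ₀ + (n/σ²)x̄)/τ_n.
Here τ₀ = 1/107.3 = 0.009320 and τ_data = 26/110.9 = 0.234445, so τ_n = 0.243765.
Rearranging for μ₀: μ₀ = (μ_n·τ_n − τ_data·x̄)/τ₀ = (14.2201·0.243765 − 0.234445·15.0) / 0.009320 = -0.050312/0.009320 ≈ -5.4.

μ₀ = -5.4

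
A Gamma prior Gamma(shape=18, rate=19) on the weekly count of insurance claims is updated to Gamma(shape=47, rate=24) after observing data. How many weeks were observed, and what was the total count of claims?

A Gamma(α, β) prior (rate parametrization) on a Poisson rate with n observations summing to S gives posterior Gamma(α+S, β+n).
Matching: Σxᵢ = 47 − 18 = 29 and n = 24 − 19 = 5.

n = 5 weeks with total 29 claims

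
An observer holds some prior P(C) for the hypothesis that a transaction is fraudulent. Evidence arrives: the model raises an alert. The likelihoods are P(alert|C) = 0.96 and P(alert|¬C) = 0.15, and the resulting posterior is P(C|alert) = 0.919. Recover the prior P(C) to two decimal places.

Bayes' rule in odds form gives O(C|E) = O(C)·[P(E|C)/P(E|¬C)], hence O(C) = O(C|E)/LR.
Posterior odds = 0.919/(1−0.919) = 11.3457. LR = 0.96/0.15 = 6.4000.
Prior odds = 11.3457/6.4000 = 1.7728, so P(C) = 1.7728/(1+1.7728) ≈ 0.64.

P(C) = 0.64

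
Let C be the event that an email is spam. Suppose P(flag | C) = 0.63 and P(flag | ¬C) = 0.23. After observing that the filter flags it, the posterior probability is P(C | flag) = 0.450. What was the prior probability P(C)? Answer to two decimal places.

P(C) = 0.23

Bayes' rule in odds form gives O(C|E) = O(C)·[P(E|C)/P(E|¬C)], hence O(C) = O(C|E)/LR.
Posterior odds = 0.450/(1−0.450) = 0.8182. LR = 0.63/0.23 = 2.7391.
Prior odds = 0.8182/2.7391 = 0.2987, so P(C) = 0.2987/(1+0.2987) ≈ 0.23.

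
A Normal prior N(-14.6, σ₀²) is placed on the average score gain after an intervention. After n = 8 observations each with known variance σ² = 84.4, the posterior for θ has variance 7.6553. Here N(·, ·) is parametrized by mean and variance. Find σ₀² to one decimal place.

σ₀² = 27.9

For the Normal–Normal model with known σ², precisions add: τ_n = τ₀ + n/σ².
So 1/σ₀² = 1/7.6553 − 8/84.4 = 0.130628 − 0.094787 = 0.035841.
Hence σ₀² = 1/0.035841 ≈ 27.9.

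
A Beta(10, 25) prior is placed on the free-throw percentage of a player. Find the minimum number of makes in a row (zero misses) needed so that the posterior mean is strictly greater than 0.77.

After k makes and 0 misses the posterior is Beta(10+k, 25), with mean (10+k)/(10+25+k).
Set (10+k)/(35+k) > 0.77 and solve: k > (0.77·35 − 10)/(1 − 0.77) = 73.696.
The smallest integer exceeding 73.696 is 74.

k = 74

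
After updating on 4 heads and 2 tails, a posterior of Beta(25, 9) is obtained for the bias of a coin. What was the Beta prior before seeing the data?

Beta(21, 7)

Beta is conjugate to the binomial likelihood: posterior = Beta(α+s, β+f).
So α = 25 − 4 = 21 and β = 9 − 2 = 7.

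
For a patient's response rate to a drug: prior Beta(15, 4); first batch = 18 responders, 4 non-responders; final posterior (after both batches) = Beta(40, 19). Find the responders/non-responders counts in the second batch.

7 responders and 11 non-responders

Sequential conjugate updates are equivalent to a single update on the pooled data, so total successes = posterior α − prior α and total failures = posterior β − prior β.
Total across both batches: 40−15=25 responders, 19−4=15 non-responders.
Subtract the first batch: 25−18=7 responders and 15−4=11 non-responders.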